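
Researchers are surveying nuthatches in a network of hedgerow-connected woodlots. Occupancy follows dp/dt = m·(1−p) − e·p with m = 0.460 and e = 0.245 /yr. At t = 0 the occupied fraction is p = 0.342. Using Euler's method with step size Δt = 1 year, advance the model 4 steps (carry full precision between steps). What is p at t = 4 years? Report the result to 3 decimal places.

Update rule: p ← p + [m·(1−p) − e·p]·Δt with Δt = 1.
  1  |  dp/dt·Δt = +0.218890  |  p_1 = 0.560890
  2  |  dp/dt·Δt = +0.064573  |  p_2 = 0.625463
  3  |  dp/dt·Δt = +0.019049  |  p_3 = 0.644511
  4  |  dp/dt·Δt = +0.005619  |  p_4 = 0.650131

0.650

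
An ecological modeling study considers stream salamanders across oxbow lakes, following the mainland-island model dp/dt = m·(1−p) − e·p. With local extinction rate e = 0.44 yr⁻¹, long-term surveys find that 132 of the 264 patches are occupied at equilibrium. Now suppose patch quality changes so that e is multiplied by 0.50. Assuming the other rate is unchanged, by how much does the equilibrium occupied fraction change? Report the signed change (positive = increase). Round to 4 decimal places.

0.1667

Observed p* = 132/264 = 0.50000.
Balance m(1−p*) = e·p* gives m = e·p*/(1−p*) = 0.44×0.50000/0.50000 = 0.44000.
New p* = m/(m+e) = 0.44000/(0.44000+0.22000) = 0.66667.
Δp* = 0.66667 − 0.50000 = +0.16667.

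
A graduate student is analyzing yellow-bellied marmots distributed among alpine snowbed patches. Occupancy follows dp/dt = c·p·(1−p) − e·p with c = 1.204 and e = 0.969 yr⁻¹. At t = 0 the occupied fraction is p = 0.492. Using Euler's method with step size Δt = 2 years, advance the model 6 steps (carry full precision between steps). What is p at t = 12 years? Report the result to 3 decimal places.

Update rule: p ← p + [c·p·(1−p) − e·p]·Δt with Δt = 2.
p: 0.49200 → 0.14035  (Δp = -0.35165)
p: 0.14035 → 0.15888  (Δp = +0.01853)
p: 0.15888 → 0.17277  (Δp = +0.01389)
p: 0.17277 → 0.18209  (Δp = +0.00932)
p: 0.18209 → 0.18783  (Δp = +0.00574)
p: 0.18783 → 0.19116  (Δp = +0.00332)

0.191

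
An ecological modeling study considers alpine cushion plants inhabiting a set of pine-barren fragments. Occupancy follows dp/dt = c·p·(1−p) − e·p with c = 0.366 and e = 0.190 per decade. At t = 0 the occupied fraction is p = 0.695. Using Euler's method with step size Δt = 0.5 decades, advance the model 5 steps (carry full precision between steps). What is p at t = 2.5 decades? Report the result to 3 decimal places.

Update rule: p ← p + [c·p·(1−p) − e·p]·Δt with Δt = 0.5.
step 1: Δp = -0.02723, p = 0.66777
step 2: Δp = -0.02284, p = 0.64493
step 3: Δp = -0.01936, p = 0.62557
step 4: Δp = -0.01656, p = 0.60900
step 5: Δp = -0.01428, p = 0.59472

0.595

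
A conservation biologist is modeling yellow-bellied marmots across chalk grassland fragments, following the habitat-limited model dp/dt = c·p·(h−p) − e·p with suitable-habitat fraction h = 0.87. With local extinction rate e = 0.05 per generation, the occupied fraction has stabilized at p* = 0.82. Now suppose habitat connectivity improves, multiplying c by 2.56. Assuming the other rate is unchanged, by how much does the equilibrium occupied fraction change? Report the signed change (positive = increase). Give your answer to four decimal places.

Balance c(h−p*) = e gives c = e/(0.87 − 0.82000) = 0.05/0.05000 = 1.00000.
New p* = 0.87 − e/c = 0.87 − 0.05000/2.56000 = 0.85047.
Δp* = 0.85047 − 0.82000 = +0.03047.

0.0305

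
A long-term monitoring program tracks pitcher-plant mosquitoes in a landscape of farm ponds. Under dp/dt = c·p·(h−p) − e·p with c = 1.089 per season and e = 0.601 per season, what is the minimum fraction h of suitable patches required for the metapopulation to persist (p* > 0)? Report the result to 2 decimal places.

0.55

p* = h − e/c is positive only when h > e/c.
h_min = e/c = 0.601/1.089 = 0.5519.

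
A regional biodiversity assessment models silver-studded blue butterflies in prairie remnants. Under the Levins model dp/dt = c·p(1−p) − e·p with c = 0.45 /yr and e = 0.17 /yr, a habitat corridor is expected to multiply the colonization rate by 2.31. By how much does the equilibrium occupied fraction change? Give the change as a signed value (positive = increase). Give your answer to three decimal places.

0.214

Before: p* = 1 − 0.17/0.45 = 0.6222.
After the change, c = 1.0395, e = 0.17, so p* = 1 − 0.17/1.0395 = 0.8365.
Δp* = 0.8365 − 0.6222 = +0.2142.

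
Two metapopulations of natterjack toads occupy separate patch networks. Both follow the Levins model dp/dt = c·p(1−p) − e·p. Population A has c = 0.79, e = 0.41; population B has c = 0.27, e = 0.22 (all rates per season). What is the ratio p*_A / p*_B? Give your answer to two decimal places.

A: p*_A = 1 − 0.41/0.79 = 0.4810.
B: p*_B = 1 − 0.22/0.27 = 0.1852.
p*_A / p*_B = 0.4810/0.1852 = 2.5975.

2.60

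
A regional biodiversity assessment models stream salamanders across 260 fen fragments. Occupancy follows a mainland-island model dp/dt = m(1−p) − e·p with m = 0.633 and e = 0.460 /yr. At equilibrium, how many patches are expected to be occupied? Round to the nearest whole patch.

151

p* = m/(m+e) = 0.633/1.0930 = 0.5791.
Expected occupied patches = N × p* = 260 × 0.5791 = 150.58 ≈ 151.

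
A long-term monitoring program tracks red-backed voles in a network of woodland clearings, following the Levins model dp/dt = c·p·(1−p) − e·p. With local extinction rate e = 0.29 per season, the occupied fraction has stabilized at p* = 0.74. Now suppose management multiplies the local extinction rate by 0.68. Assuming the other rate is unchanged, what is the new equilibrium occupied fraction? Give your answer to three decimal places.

Balance c(1−p*) = e gives c = e/(1 − 0.74000) = 0.29/0.26000 = 1.11538.
New p* = 1 − e/c = 1 − 0.19720/1.11538 = 0.82320.

0.823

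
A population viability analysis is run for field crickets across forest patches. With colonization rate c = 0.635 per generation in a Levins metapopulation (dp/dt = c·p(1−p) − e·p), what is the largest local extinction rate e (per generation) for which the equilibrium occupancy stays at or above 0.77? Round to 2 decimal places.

0.15

1 − e/c ≥ 0.77 ⇒ e ≤ c(1 − 0.77) = 0.635 × 0.2300.
e_max = 0.1460.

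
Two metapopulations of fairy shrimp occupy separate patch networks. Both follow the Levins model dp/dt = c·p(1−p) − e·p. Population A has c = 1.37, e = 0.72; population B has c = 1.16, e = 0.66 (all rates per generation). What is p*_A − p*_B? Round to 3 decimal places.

0.043

A: p*_A = 1 − 0.72/1.37 = 0.4745.
B: p*_B = 1 − 0.66/1.16 = 0.4310.
p*_A − p*_B = 0.4745 − 0.4310 = 0.0434.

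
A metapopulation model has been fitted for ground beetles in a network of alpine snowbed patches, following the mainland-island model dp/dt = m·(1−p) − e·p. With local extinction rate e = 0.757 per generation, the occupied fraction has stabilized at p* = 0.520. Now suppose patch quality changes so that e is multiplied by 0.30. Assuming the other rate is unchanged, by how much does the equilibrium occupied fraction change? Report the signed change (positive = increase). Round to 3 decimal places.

Balance m(1−p*) = e·p* gives m = e·p*/(1−p*) = 0.757×0.52000/0.48000 = 0.82008.
New p* = m/(m+e) = 0.82008/(0.82008+0.22710) = 0.78313.
Δp* = 0.78313 − 0.52000 = +0.26313.

0.263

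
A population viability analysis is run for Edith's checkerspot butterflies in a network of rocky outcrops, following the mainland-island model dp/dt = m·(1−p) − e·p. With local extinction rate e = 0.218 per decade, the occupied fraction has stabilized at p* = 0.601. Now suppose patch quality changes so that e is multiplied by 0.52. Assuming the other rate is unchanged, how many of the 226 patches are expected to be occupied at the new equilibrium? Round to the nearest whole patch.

168

Balance m(1−p*) = e·p* gives m = e·p*/(1−p*) = 0.218×0.60100/0.39900 = 0.32837.
New p* = m/(m+e) = 0.32837/(0.32837+0.11336) = 0.74337.
Expected occupied = 226 × 0.74337 = 168.00 ≈ 168.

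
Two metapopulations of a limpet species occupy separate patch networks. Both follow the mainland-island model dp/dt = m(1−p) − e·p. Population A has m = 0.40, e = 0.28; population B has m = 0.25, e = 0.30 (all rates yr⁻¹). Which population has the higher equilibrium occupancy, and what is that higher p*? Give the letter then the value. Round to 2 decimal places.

A: p*_A = m/(m+e) = 0.40/0.6800 = 0.5882.
B: p*_B = 0.25/0.5500 = 0.4545.
A is higher at 0.5882.

A, 0.59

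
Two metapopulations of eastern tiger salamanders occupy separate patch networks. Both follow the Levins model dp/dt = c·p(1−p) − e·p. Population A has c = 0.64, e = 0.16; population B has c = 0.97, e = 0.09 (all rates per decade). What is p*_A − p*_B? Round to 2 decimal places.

-0.16

A: p*_A = 1 − 0.16/0.64 = 0.7500.
B: p*_B = 1 − 0.09/0.97 = 0.9072.
p*_A − p*_B = 0.7500 − 0.9072 = -0.1572.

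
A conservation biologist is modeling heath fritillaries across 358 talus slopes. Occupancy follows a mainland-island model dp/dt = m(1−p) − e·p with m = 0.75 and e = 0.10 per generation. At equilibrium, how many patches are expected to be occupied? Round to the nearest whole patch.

316

p* = m/(m+e) = 0.75/0.8500 = 0.8824.
Expected occupied patches = N × p* = 358 × 0.8824 = 315.88 ≈ 316.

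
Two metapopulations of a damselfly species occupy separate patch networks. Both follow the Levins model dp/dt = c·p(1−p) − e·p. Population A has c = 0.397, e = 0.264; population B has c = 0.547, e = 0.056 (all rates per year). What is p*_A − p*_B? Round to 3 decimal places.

A: p*_A = 1 − 0.264/0.397 = 0.3350.
B: p*_B = 1 − 0.056/0.547 = 0.8976.
p*_A − p*_B = 0.3350 − 0.8976 = -0.5626.

-0.563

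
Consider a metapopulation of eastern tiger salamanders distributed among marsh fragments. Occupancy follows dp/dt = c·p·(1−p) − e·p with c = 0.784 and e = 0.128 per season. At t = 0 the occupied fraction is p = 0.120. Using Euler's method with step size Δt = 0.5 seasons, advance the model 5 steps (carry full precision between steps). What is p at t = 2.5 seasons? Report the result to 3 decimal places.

Update rule: p ← p + [c·p·(1−p) − e·p]·Δt with Δt = 0.5.
p: 0.12000 → 0.15372  (Δp = +0.03372)
p: 0.15372 → 0.19487  (Δp = +0.04116)
p: 0.19487 → 0.24390  (Δp = +0.04903)
p: 0.24390 → 0.30058  (Δp = +0.05668)
p: 0.30058 → 0.36376  (Δp = +0.06317)

0.364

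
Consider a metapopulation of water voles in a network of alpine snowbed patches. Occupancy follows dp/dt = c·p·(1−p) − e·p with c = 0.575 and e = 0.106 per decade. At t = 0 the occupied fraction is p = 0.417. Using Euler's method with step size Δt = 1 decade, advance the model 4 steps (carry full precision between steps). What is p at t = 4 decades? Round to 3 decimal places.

0.730

Update rule: p ← p + [c·p·(1−p) − e·p]·Δt with Δt = 1.
p: 0.41700 → 0.51259  (Δp = +0.09559)
p: 0.51259 → 0.60191  (Δp = +0.08932)
p: 0.60191 → 0.67589  (Δp = +0.07398)
p: 0.67589 → 0.73020  (Δp = +0.05432)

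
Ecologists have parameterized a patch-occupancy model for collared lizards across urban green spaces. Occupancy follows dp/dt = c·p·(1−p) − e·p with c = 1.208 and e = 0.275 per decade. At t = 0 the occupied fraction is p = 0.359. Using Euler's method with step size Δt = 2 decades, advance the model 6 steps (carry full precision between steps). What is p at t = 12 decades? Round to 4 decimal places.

0.7948

Update rule: p ← p + [c·p·(1−p) − e·p]·Δt with Δt = 2.
step 1: Δp = +0.35852, p = 0.71752
step 2: Δp = +0.09506, p = 0.81257
step 3: Δp = -0.07896, p = 0.73361
step 4: Δp = +0.06866, p = 0.80227
step 5: Δp = -0.05800, p = 0.74427
step 6: Δp = +0.05049, p = 0.79476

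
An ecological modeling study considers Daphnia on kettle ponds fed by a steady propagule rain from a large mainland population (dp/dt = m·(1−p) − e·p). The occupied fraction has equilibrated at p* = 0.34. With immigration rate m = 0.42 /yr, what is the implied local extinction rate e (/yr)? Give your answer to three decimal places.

At equilibrium m(1−p*) = e·p*, so e = m(1−p*)/p*.
e = 0.42 × 0.6600 / 0.34 = 0.8153.

0.815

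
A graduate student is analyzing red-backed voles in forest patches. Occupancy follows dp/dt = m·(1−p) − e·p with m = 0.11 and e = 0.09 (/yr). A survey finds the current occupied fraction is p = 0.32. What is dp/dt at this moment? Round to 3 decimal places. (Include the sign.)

Colonization term: m·(1−p) = 0.11×0.6800 = 0.07480.
Extinction term: e·p = 0.02880.
dp/dt = 0.07480 − 0.02880 = 0.04600.

0.046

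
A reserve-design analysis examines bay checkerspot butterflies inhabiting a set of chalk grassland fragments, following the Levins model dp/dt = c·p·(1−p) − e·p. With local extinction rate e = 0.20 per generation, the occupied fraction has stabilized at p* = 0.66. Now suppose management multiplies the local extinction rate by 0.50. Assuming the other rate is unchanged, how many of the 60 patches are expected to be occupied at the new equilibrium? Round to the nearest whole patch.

Balance c(1−p*) = e gives c = e/(1 − 0.66000) = 0.20/0.34000 = 0.58824.
New p* = 1 − e/c = 1 − 0.10000/0.58824 = 0.83000.
Expected occupied = 60 × 0.83000 = 49.80 ≈ 50.

50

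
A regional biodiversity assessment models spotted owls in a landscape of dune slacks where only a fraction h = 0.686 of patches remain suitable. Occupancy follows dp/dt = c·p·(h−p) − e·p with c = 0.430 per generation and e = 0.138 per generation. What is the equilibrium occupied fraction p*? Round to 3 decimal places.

Setting dp/dt = 0 and dividing by p* gives c·(h−p*) = e.
So p* = h − e/c = 0.686 − 0.138/0.430 = 0.686 − 0.3209 = 0.3651.

0.365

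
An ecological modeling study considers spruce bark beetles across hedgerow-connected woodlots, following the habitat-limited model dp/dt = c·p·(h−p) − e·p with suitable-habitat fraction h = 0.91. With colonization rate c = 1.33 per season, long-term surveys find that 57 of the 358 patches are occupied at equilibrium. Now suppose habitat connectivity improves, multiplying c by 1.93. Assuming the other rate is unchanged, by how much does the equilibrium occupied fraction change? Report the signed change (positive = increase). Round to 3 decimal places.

0.362

Observed p* = 57/358 = 0.15922.
Balance c(h−p*) = e gives e = 1.33×(0.91 − 0.15922) = 0.99854.
New p* = 0.91 − e/c = 0.91 − 0.99854/2.56690 = 0.52099.
Δp* = 0.52099 − 0.15922 = +0.36177.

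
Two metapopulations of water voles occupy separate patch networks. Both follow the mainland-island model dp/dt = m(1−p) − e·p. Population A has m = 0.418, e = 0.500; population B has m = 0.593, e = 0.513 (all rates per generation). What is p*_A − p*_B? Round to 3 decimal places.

A: p*_A = m/(m+e) = 0.418/0.9180 = 0.4553.
B: p*_B = 0.593/1.1060 = 0.5362.
p*_A − p*_B = 0.4553 − 0.5362 = -0.0808.

-0.081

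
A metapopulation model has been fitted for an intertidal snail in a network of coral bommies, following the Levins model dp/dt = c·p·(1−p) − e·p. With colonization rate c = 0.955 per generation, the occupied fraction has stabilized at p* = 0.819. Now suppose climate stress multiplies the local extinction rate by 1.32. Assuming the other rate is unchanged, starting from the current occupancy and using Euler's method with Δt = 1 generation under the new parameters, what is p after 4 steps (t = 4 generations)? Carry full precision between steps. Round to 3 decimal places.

0.761

Balance c(1−p*) = e gives e = 0.955×(1 − 0.81900) = 0.17286.
Starting from p₀ = 0.81900; update p ← p + (dp/dt)·Δt with the new parameters.
p: 0.81900 → 0.77370  (Δp = -0.04530)
p: 0.77370 → 0.76437  (Δp = -0.00932)
p: 0.76437 → 0.76197  (Δp = -0.00241)
p: 0.76197 → 0.76132  (Δp = -0.00065)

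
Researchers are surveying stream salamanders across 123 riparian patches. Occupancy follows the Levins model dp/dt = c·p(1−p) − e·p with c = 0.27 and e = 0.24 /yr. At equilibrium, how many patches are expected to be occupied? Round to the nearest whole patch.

14

p* = 1 − e/c = 1 − 0.24/0.27 = 0.1111.
Expected occupied patches = N × p* = 123 × 0.1111 = 13.67 ≈ 14.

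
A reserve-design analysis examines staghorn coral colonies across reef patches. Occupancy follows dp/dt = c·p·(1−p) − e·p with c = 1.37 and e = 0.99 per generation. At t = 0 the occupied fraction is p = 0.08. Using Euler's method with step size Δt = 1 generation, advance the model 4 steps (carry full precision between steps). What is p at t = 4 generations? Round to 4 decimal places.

Update rule: p ← p + [c·p·(1−p) − e·p]·Δt with Δt = 1.
step 1: Δp = +0.02163, p = 0.10163
step 2: Δp = +0.02447, p = 0.12610
step 3: Δp = +0.02613, p = 0.15223
step 4: Δp = +0.02610, p = 0.17833

0.1783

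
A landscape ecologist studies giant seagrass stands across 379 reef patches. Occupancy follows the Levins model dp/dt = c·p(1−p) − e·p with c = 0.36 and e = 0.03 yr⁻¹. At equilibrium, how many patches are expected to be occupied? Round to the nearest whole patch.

347

p* = 1 − e/c = 1 − 0.03/0.36 = 0.9167.
Expected occupied patches = N × p* = 379 × 0.9167 = 347.42 ≈ 347.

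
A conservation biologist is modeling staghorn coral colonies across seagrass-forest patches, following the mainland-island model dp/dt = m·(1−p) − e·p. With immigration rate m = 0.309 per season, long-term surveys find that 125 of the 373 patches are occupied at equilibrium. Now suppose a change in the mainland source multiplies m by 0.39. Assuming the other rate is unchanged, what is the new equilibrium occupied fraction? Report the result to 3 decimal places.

0.164

Observed p* = 125/373 = 0.33512.
Balance m(1−p*) = e·p* gives e = m(1−p*)/p* = 0.309×0.66488/0.33512 = 0.61306.
New p* = m/(m+e) = 0.12051/(0.12051+0.61306) = 0.16428.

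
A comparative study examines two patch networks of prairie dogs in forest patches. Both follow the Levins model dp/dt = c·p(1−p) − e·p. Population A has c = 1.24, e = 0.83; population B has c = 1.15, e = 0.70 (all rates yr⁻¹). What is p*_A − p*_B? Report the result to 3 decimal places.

A: p*_A = 1 − 0.83/1.24 = 0.3306.
B: p*_B = 1 − 0.70/1.15 = 0.3913.
p*_A − p*_B = 0.3306 − 0.3913 = -0.0607.

-0.061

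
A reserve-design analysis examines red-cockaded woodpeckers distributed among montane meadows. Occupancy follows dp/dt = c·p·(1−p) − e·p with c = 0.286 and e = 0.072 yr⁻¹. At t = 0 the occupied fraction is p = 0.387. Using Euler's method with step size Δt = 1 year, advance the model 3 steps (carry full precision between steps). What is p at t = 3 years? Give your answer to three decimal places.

0.504

Update rule: p ← p + [c·p·(1−p) − e·p]·Δt with Δt = 1.
step 1: Δp = +0.03998, p = 0.42698
step 2: Δp = +0.03923, p = 0.46622
step 3: Δp = +0.03761, p = 0.50382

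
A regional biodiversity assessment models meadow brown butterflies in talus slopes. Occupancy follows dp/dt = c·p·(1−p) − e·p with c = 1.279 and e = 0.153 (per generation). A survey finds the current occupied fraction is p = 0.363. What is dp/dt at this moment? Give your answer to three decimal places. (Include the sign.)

Colonization term: c·p·(1−p) = 1.279×0.363×0.6370 = 0.29574.
Extinction term: e·p = 0.05554.
dp/dt = 0.29574 − 0.05554 = 0.24021.

0.240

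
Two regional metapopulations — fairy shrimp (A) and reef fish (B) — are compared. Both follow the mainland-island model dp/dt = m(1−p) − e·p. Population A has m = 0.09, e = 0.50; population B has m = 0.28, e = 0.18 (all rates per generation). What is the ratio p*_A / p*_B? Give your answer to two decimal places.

A: p*_A = m/(m+e) = 0.09/0.5900 = 0.1525.
B: p*_B = 0.28/0.4600 = 0.6087.
p*_A / p*_B = 0.1525/0.6087 = 0.2506.

0.25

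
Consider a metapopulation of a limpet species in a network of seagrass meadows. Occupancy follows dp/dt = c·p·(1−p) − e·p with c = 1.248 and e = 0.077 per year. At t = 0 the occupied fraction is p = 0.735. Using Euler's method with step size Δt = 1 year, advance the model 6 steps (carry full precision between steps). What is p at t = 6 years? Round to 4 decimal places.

0.9383

Update rule: p ← p + [c·p·(1−p) − e·p]·Δt with Δt = 1.
  1  |  dp/dt·Δt = +0.186484  |  p_1 = 0.921484
  2  |  dp/dt·Δt = +0.019340  |  p_2 = 0.940824
  3  |  dp/dt·Δt = -0.002962  |  p_3 = 0.937862
  4  |  dp/dt·Δt = +0.000514  |  p_4 = 0.938376
  5  |  dp/dt·Δt = -0.000088  |  p_5 = 0.938288
  6  |  dp/dt·Δt = +0.000015  |  p_6 = 0.938303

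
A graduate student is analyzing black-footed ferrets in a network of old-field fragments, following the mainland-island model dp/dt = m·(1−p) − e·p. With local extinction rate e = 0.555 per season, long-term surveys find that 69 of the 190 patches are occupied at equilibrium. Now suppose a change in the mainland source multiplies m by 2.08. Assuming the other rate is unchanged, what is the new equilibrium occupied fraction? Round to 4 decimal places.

Observed p* = 69/190 = 0.36316.
Balance m(1−p*) = e·p* gives m = e·p*/(1−p*) = 0.555×0.36316/0.63684 = 0.31649.
New p* = m/(m+e) = 0.65830/(0.65830+0.55500) = 0.54257.

0.5426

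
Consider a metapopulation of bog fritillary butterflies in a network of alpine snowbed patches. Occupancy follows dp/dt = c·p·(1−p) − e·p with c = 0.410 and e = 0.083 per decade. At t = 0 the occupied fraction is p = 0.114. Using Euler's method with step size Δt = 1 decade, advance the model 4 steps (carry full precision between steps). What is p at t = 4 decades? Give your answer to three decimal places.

0.285

Update rule: p ← p + [c·p·(1−p) − e·p]·Δt with Δt = 1.
p: 0.11400 → 0.14595  (Δp = +0.03195)
p: 0.14595 → 0.18494  (Δp = +0.03899)
p: 0.18494 → 0.23139  (Δp = +0.04645)
p: 0.23139 → 0.28511  (Δp = +0.05371)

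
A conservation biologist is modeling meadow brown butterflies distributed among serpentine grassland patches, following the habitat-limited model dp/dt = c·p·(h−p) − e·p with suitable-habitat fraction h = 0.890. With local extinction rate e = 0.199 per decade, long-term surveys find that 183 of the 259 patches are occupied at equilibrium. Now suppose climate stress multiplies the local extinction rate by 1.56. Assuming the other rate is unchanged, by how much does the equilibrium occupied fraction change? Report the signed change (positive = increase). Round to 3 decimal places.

Observed p* = 183/259 = 0.70656.
Balance c(h−p*) = e gives c = e/(0.89 − 0.70656) = 0.199/0.18344 = 1.08482.
New p* = 0.89 − e/c = 0.89 − 0.31044/1.08482 = 0.60383.
Δp* = 0.60383 − 0.70656 = -0.10273.

-0.103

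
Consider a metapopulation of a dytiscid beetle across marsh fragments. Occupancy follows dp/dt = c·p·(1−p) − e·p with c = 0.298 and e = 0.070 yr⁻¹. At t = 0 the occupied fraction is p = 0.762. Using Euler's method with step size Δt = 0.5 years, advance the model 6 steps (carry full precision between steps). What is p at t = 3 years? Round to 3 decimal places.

0.764

Update rule: p ← p + [c·p·(1−p) − e·p]·Δt with Δt = 0.5.
step 1: Δp = +0.00035, p = 0.76235
step 2: Δp = +0.00031, p = 0.76266
step 3: Δp = +0.00028, p = 0.76294
step 4: Δp = +0.00025, p = 0.76319
step 5: Δp = +0.00022, p = 0.76340
step 6: Δp = +0.00019, p = 0.76360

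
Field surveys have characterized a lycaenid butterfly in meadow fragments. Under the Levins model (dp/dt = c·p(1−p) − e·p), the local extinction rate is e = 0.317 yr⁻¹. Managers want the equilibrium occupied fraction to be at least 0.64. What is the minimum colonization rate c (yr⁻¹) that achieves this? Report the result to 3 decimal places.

p* = 1 − e/c ≥ 0.64 requires e/c ≤ 0.3600, i.e. c ≥ e/0.3600.
c_min = 0.317/0.3600 = 0.8806.

0.881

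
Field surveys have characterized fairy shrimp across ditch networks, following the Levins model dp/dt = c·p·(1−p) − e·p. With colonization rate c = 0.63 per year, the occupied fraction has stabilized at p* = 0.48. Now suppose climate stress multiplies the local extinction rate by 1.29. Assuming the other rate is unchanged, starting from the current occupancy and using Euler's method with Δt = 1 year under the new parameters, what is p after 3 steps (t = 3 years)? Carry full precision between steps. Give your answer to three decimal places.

Balance c(1−p*) = e gives e = 0.63×(1 − 0.48000) = 0.32760.
Starting from p₀ = 0.48000; update p ← p + (dp/dt)·Δt with the new parameters.
step 1: Δp = -0.04560, p = 0.43440
step 2: Δp = -0.02879, p = 0.40561
step 3: Δp = -0.01952, p = 0.38608

0.386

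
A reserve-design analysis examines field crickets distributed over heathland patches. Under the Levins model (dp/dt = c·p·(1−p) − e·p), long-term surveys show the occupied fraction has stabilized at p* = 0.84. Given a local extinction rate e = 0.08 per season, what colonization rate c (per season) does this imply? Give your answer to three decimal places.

0.500

At equilibrium c(1−p*) = e, so c = e/(1−p*).
c = 0.08/(1 − 0.84) = 0.08/0.1600 = 0.5000.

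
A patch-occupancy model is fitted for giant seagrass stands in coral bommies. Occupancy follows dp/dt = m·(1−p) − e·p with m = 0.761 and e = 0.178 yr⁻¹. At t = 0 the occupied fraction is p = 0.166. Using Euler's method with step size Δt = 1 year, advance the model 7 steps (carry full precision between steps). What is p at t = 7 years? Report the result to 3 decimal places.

0.810

Update rule: p ← p + [m·(1−p) − e·p]·Δt with Δt = 1.
step 1: Δp = +0.60513, p = 0.77113
step 2: Δp = +0.03691, p = 0.80804
step 3: Δp = +0.00225, p = 0.81029
step 4: Δp = +0.00014, p = 0.81043
step 5: Δp = +0.00001, p = 0.81044
step 6: Δp = +0.00000, p = 0.81044
step 7: Δp = +0.00000, p = 0.81044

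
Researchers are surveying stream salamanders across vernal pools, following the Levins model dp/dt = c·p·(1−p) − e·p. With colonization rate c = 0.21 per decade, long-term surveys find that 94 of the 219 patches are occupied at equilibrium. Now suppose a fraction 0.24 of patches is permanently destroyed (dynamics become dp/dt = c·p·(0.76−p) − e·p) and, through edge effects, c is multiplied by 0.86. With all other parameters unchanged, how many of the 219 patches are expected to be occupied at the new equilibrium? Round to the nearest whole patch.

21

Observed p* = 94/219 = 0.42922.
Balance c(1−p*) = e gives e = 0.21×(1 − 0.42922) = 0.11986.
New p* = 0.76 − e/c = 0.76 − 0.11986/0.18060 = 0.09632.
Expected occupied = 219 × 0.09632 = 21.09 ≈ 21.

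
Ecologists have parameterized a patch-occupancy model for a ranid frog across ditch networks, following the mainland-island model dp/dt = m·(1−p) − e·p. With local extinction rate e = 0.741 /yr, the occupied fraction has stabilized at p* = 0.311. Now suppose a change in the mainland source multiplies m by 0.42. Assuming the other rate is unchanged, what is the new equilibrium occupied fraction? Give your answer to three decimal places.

0.159

Balance m(1−p*) = e·p* gives m = e·p*/(1−p*) = 0.741×0.31100/0.68900 = 0.33447.
New p* = m/(m+e) = 0.14048/(0.14048+0.74100) = 0.15937.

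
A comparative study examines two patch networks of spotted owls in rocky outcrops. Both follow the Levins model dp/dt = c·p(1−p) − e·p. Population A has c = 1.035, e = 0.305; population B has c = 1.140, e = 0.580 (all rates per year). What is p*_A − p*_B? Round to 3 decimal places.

0.214

A: p*_A = 1 − 0.305/1.035 = 0.7053.
B: p*_B = 1 − 0.580/1.140 = 0.4912.
p*_A − p*_B = 0.7053 − 0.4912 = 0.2141.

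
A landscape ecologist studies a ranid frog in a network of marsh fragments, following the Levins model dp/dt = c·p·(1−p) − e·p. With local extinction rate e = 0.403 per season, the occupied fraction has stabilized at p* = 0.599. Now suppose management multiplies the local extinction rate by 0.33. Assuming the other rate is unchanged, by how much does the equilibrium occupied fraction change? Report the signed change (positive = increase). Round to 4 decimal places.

Balance c(1−p*) = e gives c = e/(1 − 0.59900) = 0.403/0.40100 = 1.00499.
New p* = 1 − e/c = 1 − 0.13299/1.00499 = 0.86767.
Δp* = 0.86767 − 0.59900 = +0.26867.

0.2687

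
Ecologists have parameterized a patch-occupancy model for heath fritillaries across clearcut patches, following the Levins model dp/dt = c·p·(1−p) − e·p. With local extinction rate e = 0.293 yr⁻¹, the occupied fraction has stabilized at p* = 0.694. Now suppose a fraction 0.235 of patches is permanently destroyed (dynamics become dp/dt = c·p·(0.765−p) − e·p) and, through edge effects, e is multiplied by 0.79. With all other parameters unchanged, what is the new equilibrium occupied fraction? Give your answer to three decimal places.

Balance c(1−p*) = e gives c = e/(1 − 0.69400) = 0.293/0.30600 = 0.95752.
New p* = 0.765 − e/c = 0.765 − 0.23147/0.95752 = 0.52326.

0.523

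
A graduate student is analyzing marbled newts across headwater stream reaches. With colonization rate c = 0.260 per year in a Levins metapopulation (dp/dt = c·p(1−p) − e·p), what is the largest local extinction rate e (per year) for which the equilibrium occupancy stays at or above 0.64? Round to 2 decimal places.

0.09

1 − e/c ≥ 0.64 ⇒ e ≤ c(1 − 0.64) = 0.260 × 0.3600.
e_max = 0.0936.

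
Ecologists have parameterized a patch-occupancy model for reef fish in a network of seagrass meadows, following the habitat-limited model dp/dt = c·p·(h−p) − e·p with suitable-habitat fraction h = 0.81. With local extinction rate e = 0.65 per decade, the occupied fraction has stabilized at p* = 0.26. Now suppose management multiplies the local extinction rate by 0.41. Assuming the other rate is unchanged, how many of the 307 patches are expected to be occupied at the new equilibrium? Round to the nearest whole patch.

179

Balance c(h−p*) = e gives c = e/(0.81 − 0.26000) = 0.65/0.55000 = 1.18182.
New p* = 0.81 − e/c = 0.81 − 0.26650/1.18182 = 0.58450.
Expected occupied = 307 × 0.58450 = 179.44 ≈ 179.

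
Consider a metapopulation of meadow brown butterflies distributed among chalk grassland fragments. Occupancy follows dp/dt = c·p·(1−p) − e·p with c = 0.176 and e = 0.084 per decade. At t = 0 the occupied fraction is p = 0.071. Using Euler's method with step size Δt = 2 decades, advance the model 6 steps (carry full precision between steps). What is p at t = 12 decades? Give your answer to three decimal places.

Update rule: p ← p + [c·p·(1−p) − e·p]·Δt with Δt = 2.
step 1: Δp = +0.01129, p = 0.08229
step 2: Δp = +0.01276, p = 0.09505
step 3: Δp = +0.01431, p = 0.10936
step 4: Δp = +0.01591, p = 0.12527
step 5: Δp = +0.01753, p = 0.14279
step 6: Δp = +0.01910, p = 0.16189

0.162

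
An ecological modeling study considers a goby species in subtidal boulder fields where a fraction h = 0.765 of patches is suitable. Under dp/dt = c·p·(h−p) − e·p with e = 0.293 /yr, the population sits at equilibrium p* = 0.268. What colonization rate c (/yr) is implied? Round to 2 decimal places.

At equilibrium c(h−p*) = e, so c = e/(h−p*).
c = 0.293/(0.765 − 0.268) = 0.293/0.4970 = 0.5895.

0.59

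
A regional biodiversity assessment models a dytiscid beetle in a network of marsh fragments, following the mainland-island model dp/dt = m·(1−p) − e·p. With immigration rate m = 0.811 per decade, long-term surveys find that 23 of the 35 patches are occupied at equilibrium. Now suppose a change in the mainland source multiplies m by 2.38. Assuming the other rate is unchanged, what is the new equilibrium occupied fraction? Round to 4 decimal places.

0.8202

Observed p* = 23/35 = 0.65714.
Balance m(1−p*) = e·p* gives e = m(1−p*)/p* = 0.811×0.34286/0.65714 = 0.42314.
New p* = m/(m+e) = 1.93018/(1.93018+0.42314) = 0.82019.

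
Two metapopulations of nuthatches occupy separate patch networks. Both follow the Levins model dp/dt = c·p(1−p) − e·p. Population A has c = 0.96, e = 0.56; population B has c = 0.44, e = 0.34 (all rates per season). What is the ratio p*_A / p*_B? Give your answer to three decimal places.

A: p*_A = 1 − 0.56/0.96 = 0.4167.
B: p*_B = 1 − 0.34/0.44 = 0.2273.
p*_A / p*_B = 0.4167/0.2273 = 1.8333.

1.833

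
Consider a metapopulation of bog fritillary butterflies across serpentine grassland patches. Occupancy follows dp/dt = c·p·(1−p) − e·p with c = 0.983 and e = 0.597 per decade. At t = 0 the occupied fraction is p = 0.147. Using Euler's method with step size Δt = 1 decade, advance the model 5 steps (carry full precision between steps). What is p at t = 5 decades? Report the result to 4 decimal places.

Update rule: p ← p + [c·p·(1−p) − e·p]·Δt with Δt = 1.
step 1: Δp = +0.03550, p = 0.18250
step 2: Δp = +0.03770, p = 0.22021
step 3: Δp = +0.03733, p = 0.25754
step 4: Δp = +0.03421, p = 0.29175
step 5: Δp = +0.02894, p = 0.32069

0.3207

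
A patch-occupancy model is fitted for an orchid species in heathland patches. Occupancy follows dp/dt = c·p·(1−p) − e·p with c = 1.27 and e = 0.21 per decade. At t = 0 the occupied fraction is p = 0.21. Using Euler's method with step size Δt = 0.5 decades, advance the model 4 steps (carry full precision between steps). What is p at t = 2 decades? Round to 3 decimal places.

0.610

Update rule: p ← p + [c·p·(1−p) − e·p]·Δt with Δt = 0.5.
p: 0.21000 → 0.29330  (Δp = +0.08330)
p: 0.29330 → 0.39412  (Δp = +0.10082)
p: 0.39412 → 0.50437  (Δp = +0.11025)
p: 0.50437 → 0.61015  (Δp = +0.10578)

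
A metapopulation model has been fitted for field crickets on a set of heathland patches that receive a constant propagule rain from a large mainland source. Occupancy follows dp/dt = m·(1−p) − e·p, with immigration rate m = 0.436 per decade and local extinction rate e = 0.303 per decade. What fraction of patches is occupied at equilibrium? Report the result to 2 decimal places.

0.59

At equilibrium the propagule rain into empty patches balances local extinction: m(1−p*) = e·p*.
p* = m/(m+e) = 0.436/(0.436+0.303) = 0.436/0.7390 = 0.5900.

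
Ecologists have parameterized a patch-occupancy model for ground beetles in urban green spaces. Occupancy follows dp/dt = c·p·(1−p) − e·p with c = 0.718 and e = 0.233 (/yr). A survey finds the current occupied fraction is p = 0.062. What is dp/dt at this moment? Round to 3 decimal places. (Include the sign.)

0.027

Colonization term: c·p·(1−p) = 0.718×0.062×0.9380 = 0.04176.
Extinction term: e·p = 0.01445.
dp/dt = 0.04176 − 0.01445 = 0.02731.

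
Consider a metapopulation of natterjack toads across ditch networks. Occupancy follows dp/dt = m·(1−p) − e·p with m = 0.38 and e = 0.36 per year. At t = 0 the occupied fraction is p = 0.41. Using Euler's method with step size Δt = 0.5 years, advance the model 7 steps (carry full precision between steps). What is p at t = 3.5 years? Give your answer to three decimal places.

Update rule: p ← p + [m·(1−p) − e·p]·Δt with Δt = 0.5.
  1  |  dp/dt·Δt = +0.038300  |  p_1 = 0.448300
  2  |  dp/dt·Δt = +0.024129  |  p_2 = 0.472429
  3  |  dp/dt·Δt = +0.015201  |  p_3 = 0.487630
  4  |  dp/dt·Δt = +0.009577  |  p_4 = 0.497207
  5  |  dp/dt·Δt = +0.006033  |  p_5 = 0.503240
  6  |  dp/dt·Δt = +0.003801  |  p_6 = 0.507041
  7  |  dp/dt·Δt = +0.002395  |  p_7 = 0.509436

0.509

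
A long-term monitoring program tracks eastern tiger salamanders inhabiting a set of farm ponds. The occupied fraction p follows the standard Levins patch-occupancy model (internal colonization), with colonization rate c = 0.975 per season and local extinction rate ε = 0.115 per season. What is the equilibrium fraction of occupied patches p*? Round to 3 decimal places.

0.882

At equilibrium, colonization balances extinction: c·p*·(1−p*) = ε·p*.
So p* = 1 − ε/c = 1 − 0.115/0.975 = 1 − 0.1179 = 0.8821.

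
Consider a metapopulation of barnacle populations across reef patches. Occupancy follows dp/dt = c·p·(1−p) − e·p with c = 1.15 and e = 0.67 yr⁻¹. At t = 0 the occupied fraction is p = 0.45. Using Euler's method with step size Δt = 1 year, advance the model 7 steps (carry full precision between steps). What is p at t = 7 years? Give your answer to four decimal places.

Update rule: p ← p + [c·p·(1−p) − e·p]·Δt with Δt = 1.
  1  |  dp/dt·Δt = -0.016875  |  p_1 = 0.433125
  2  |  dp/dt·Δt = -0.007837  |  p_2 = 0.425288
  3  |  dp/dt·Δt = -0.003862  |  p_3 = 0.421426
  4  |  dp/dt·Δt = -0.001955  |  p_4 = 0.419471
  5  |  dp/dt·Δt = -0.001003  |  p_5 = 0.418468
  6  |  dp/dt·Δt = -0.000518  |  p_6 = 0.417950
  7  |  dp/dt·Δt = -0.000268  |  p_7 = 0.417681

0.4177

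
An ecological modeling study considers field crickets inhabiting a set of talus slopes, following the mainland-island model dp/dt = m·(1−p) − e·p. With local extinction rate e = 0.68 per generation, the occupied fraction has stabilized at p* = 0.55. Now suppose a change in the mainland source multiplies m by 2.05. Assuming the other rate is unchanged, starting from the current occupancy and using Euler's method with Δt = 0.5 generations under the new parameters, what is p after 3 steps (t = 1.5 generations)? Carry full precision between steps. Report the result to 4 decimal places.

Balance m(1−p*) = e·p* gives m = e·p*/(1−p*) = 0.68×0.55000/0.45000 = 0.83111.
Starting from p₀ = 0.55000; update p ← p + (dp/dt)·Δt with the new parameters.
p: 0.55000 → 0.74635  (Δp = +0.19635)
p: 0.74635 → 0.70867  (Δp = -0.03768)
p: 0.70867 → 0.71590  (Δp = +0.00723)

0.7159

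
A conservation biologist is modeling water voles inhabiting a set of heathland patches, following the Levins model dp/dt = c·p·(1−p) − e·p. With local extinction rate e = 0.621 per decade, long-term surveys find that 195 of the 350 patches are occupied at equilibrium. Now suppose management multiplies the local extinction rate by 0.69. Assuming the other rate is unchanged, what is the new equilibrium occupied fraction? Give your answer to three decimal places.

0.694

Observed p* = 195/350 = 0.55714.
Balance c(1−p*) = e gives c = e/(1 − 0.55714) = 0.621/0.44286 = 1.40225.
New p* = 1 − e/c = 1 − 0.42849/1.40225 = 0.69443.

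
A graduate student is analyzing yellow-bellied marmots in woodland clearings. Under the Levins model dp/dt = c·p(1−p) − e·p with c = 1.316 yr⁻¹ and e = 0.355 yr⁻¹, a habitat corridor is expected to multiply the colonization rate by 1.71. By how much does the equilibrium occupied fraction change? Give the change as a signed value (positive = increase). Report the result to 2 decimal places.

0.11

Before: p* = 1 − 0.355/1.316 = 0.7302.
After the change, c = 2.25036, e = 0.355, so p* = 1 − 0.355/2.25036 = 0.8422.
Δp* = 0.8422 − 0.7302 = +0.1120.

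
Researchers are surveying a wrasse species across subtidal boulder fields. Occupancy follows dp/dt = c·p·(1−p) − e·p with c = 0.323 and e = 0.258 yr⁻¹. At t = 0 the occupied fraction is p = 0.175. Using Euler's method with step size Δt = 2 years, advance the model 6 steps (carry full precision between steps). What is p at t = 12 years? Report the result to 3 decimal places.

0.189

Update rule: p ← p + [c·p·(1−p) − e·p]·Δt with Δt = 2.
step 1: Δp = +0.00297, p = 0.17797
step 2: Δp = +0.00268, p = 0.18064
step 3: Δp = +0.00240, p = 0.18305
step 4: Δp = +0.00215, p = 0.18520
step 5: Δp = +0.00192, p = 0.18712
step 6: Δp = +0.00171, p = 0.18882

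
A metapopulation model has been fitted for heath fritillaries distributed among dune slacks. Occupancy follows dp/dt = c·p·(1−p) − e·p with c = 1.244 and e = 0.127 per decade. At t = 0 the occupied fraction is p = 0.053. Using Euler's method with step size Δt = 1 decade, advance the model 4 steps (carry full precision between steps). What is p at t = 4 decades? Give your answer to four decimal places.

Update rule: p ← p + [c·p·(1−p) − e·p]·Δt with Δt = 1.
  1  |  dp/dt·Δt = +0.055707  |  p_1 = 0.108707
  2  |  dp/dt·Δt = +0.106725  |  p_2 = 0.215431
  3  |  dp/dt·Δt = +0.182902  |  p_3 = 0.398333
  4  |  dp/dt·Δt = +0.247554  |  p_4 = 0.645887

0.6459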